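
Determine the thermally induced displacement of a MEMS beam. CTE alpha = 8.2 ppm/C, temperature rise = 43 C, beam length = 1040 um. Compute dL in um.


Step 1: Convert CTE: alpha = 8.2 ppm/C = 8.2e-6 /C
Step 2: dL = 8.2e-6 * 43 * 1040
dL = 0.3667 um


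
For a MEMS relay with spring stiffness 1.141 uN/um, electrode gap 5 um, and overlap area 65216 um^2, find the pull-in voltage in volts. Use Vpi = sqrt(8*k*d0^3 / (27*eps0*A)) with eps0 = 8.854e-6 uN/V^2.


Step 1: Compute numerator: 8 * k * d0^3 = 8 * 1.141 * 5^3 = 1141.0
Step 2: Compute denominator: 27 * eps0 * A = 27 * 8.854e-6 * 65216 = 15.590407
Step 3: Vpi = sqrt(1141.0 / 15.590407)
Vpi = 8.55 V


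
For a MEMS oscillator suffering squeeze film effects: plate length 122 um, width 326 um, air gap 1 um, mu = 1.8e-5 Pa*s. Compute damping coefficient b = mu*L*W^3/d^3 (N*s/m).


Step 1: Convert to SI.
L = 122e-6 m, W = 326e-6 m, d = 1e-6 m
Step 2: W^3 = (326e-6)^3 = 3.46e-11 m^3
Step 3: d^3 = (1e-6)^3 = 1.00e-18 m^3
Step 4: b = 1.8e-5 * 122e-6 * 3.46e-11 / 1.00e-18
b = 7.61e-02 N*s/m


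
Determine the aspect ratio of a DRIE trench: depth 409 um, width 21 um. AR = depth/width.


Step 1: AR = depth / width
Step 2: AR = 409 / 21
AR = 19.5


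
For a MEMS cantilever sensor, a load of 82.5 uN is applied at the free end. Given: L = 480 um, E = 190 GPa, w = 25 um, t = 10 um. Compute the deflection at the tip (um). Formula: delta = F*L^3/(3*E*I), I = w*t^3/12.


Step 1: Calculate the second moment of area.
I = w * t^3 / 12 = 25 * 10^3 / 12 = 2083.3333 um^4
Step 2: Convert E to consistent units (1 GPa = 1000 uN/um^2).
E = 190 GPa = 190000 uN/um^2
Step 3: Calculate tip deflection.
delta = F * L^3 / (3 * E * I)
delta = 82.5 * 480^3 / (3 * 190000 * 2083.3333)
delta = 7.6832 um


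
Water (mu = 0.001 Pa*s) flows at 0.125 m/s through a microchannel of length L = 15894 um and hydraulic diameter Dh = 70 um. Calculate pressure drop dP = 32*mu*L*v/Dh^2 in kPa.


Step 1: Convert to SI: L = 15894e-6 m, Dh = 70e-6 m
Step 2: dP = 32 * 0.001 * 15894e-6 * 0.125 / (70e-6)^2
Step 3: dP = 12974.69 Pa
Step 4: Convert to kPa: dP = 12.97 kPa


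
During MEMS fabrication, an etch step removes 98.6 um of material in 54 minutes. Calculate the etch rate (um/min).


Step 1: Etch rate = depth / time
Step 2: rate = 98.6 / 54
rate = 1.826 um/min


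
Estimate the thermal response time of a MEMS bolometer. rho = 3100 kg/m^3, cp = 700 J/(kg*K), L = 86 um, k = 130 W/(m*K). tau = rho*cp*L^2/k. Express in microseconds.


Step 1: Convert L to m: L = 86e-6 m
Step 2: L^2 = (86e-6)^2 = 7.396e-09 m^2
Step 3: tau = 3100 * 700 * 7.396e-09 / 130 = 1.2345631e-04 s
Step 4: Convert to microseconds (multiply by 1e6).
tau = 123.456 us


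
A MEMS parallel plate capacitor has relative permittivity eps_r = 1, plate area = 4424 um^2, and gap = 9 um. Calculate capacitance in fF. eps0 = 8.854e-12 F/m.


Step 1: Convert area to m^2: A = 4424e-12 m^2
Step 2: Convert gap to m: d = 9e-6 m
Step 3: C = eps0 * eps_r * A / d
C = 8.854e-12 * 1 * 4424e-12 / 9e-6
Step 4: Convert to fF (multiply by 1e15).
C = 4.35 fF


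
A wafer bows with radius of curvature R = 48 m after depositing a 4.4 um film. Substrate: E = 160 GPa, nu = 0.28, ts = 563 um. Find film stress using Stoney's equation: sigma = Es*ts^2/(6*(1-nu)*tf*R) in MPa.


Step 1: Compute numerator: Es * ts^2 = 160 * 563^2 = 50715040 (GPa*um^2)
Step 2: Compute denominator (R in um): 6*(1-nu)*tf*R = 6*0.72*4.4*48e6 = 912384000.0 (um^2)
Step 3: sigma (GPa) = 50715040 / 912384000.0 = 5.5585e-02 GPa
Step 4: Convert to MPa (x1000): sigma = 55.6 MPa


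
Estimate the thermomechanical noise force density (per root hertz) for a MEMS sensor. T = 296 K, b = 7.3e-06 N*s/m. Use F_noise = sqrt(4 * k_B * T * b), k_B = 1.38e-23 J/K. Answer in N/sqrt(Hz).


Step 1: Compute 4 * k_B * T * b
= 4 * 1.38e-23 * 296 * 7.3e-06
= 1.1928e-25 N^2/Hz
Step 2: F_noise = sqrt(1.1928e-25)
F_noise = 3.45e-13 N/sqrt(Hz)


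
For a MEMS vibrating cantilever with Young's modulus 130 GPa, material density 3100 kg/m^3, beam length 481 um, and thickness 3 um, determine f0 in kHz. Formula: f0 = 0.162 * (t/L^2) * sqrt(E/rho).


Step 1: Convert units to SI.
t_SI = 3e-6 m, L_SI = 481e-6 m
Step 2: Calculate sqrt(E/rho).
sqrt(130e9 / 3100) = 6475.76 m/s
Step 3: Compute f0.
f0 = 0.162 * 3e-6 / (481e-6)^2 * 6475.76 = 13603.1 Hz = 13.6 kHz


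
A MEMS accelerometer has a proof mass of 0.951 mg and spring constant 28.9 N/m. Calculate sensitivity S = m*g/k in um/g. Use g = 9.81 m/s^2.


Step 1: Convert mass: m = 0.951 mg = 9.51e-07 kg
Step 2: S = m * g / k = 9.51e-07 * 9.81 / 28.9
Step 3: S = 3.23e-07 m/g
Step 4: Convert to um/g: S = 0.323 um/g


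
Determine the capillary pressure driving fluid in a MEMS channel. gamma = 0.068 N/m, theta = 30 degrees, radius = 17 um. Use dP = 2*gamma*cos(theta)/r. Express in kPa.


Step 1: cos(30 deg) = 0.866
Step 2: Convert r to m: r = 17e-6 m
Step 3: dP = 2 * 0.068 * 0.866 / 17e-6 = 6928.0 Pa
Step 4: Convert Pa to kPa (divide by 1000).
dP = 6.93 kPa


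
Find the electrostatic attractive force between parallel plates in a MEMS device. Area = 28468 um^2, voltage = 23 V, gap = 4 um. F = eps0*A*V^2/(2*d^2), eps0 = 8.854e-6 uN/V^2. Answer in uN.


Step 1: Identify parameters.
eps0 = 8.854e-6 uN/V^2, A = 28468 um^2, V = 23 V, d = 4 um
Step 2: Compute V^2 = 23^2 = 529
Step 3: Compute d^2 = 4^2 = 16
Step 4: F = 0.5 * 8.854e-6 * 28468 * 529 / 16
F = 4.167 uN


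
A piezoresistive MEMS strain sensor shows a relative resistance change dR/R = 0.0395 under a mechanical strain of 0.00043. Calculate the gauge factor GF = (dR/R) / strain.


Step 1: Identify values.
dR/R = 0.0395, strain = 0.00043
Step 2: GF = (dR/R) / strain = 0.0395 / 0.00043
GF = 91.9


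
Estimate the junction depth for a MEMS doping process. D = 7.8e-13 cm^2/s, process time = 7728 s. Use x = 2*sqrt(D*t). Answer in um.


Step 1: Compute D*t = 7.8e-13 * 7728 = 6.02784e-09 cm^2
Step 2: sqrt(D*t) = 7.76392e-05 cm
Step 3: x = 2 * 7.76392e-05 cm = 1.552784e-04 cm
Step 4: Convert to um (1 cm = 1e4 um): x = 1.553 um


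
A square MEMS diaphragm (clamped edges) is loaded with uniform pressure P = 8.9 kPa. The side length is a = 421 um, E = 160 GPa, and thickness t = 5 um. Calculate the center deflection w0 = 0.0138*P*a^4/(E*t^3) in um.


Step 1: Convert pressure to compatible units (E is in GPa, so P in GPa).
P = 8.9 kPa = 8.9e-6 GPa
Step 2: Compute numerator: 0.0138 * P * a^4.
a^4 = 421^4 = 31414372081
numerator = 0.0138 * 8.9e-6 * 31414372081 = 3.85831e+03
Step 3: Compute denominator: E * t^3 = 160 * 5^3 = 20000
Step 4: w0 = numerator / denominator = 3.85831e+03 / 20000 = 0.1929 um


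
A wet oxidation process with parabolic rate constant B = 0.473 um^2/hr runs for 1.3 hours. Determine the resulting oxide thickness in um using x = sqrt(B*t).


Step 1: Compute B*t = 0.473 * 1.3 = 0.6149
Step 2: x = sqrt(0.6149)
x = 0.784 um


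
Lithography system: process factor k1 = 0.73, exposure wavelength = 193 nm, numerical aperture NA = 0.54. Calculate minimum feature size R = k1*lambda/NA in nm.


Step 1: Identify values: k1 = 0.73, lambda = 193 nm, NA = 0.54
Step 2: R = k1 * lambda / NA
R = 0.73 * 193 / 0.54
R = 260.9 nm


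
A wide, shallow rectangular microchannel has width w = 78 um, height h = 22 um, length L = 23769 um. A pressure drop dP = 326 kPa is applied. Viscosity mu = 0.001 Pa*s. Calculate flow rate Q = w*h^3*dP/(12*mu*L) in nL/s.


Step 1: Convert all dimensions to SI (meters).
w = 78e-6 m, h = 22e-6 m, L = 23769e-6 m, dP = 326e3 Pa
Step 2: Q = w * h^3 * dP / (12 * mu * L)
Q = 78e-6 * (22e-6)^3 * 326e3 / (12 * 0.001 * 23769e-6) = 9.4926636e-10 m^3/s
Step 3: Convert Q from m^3/s to nL/s (1 m^3 = 1e12 nL, so multiply by 1e12).
Q = 949.266 nL/s


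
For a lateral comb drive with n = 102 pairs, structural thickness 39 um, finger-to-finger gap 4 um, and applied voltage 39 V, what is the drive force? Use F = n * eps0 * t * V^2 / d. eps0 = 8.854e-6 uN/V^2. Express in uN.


Step 1: Parameters: n=102, eps0=8.854e-6 uN/V^2, t=39 um, V=39 V, d=4 um
Step 2: V^2 = 1521
Step 3: F = 102 * 8.854e-6 * 39 * 1521 / 4
F = 13.393 uN


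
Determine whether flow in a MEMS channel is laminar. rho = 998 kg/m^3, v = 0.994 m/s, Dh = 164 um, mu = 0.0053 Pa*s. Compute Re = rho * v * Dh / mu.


Step 1: Convert Dh to meters: Dh = 164e-6 m
Step 2: Re = rho * v * Dh / mu
Re = 998 * 0.994 * 164e-6 / 0.0053
Re = 30.696
Since Re = 30.696 is below ~2300, the flow is laminar.


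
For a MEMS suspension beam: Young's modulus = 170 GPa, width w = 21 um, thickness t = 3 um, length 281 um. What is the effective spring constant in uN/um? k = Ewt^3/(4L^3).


Step 1: Convert E to consistent units (1 GPa = 1000 uN/um^2).
E = 170 GPa = 170000 uN/um^2
Step 2: Compute t^3 = 3^3 = 27
Step 3: Compute L^3 = 281^3 = 22188041
Step 4: k = 170000 * 21 * 27 / (4 * 22188041)
k = 1.0861 uN/um


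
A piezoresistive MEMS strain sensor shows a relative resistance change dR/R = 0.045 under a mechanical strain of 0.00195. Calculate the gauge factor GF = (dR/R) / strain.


Step 1: Identify values.
dR/R = 0.045, strain = 0.00195
Step 2: GF = (dR/R) / strain = 0.045 / 0.00195
GF = 23.1


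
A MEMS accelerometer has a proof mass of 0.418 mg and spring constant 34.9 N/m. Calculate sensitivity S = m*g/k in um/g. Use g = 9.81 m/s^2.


Step 1: Convert mass: m = 0.418 mg = 4.18e-07 kg
Step 2: S = m * g / k = 4.18e-07 * 9.81 / 34.9
Step 3: S = 1.17e-07 m/g
Step 4: Convert to um/g: S = 0.117 um/g


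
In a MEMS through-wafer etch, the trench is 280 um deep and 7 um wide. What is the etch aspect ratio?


Step 1: AR = depth / width
Step 2: AR = 280 / 7
AR = 40.0


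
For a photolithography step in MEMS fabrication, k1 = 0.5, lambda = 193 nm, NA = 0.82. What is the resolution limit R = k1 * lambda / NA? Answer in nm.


Step 1: Identify values: k1 = 0.5, lambda = 193 nm, NA = 0.82
Step 2: R = k1 * lambda / NA
R = 0.5 * 193 / 0.82
R = 117.7 nm


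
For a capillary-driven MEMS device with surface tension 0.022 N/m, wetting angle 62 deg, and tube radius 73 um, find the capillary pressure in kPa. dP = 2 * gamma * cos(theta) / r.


Step 1: cos(62 deg) = 0.4695
Step 2: Convert r to m: r = 73e-6 m
Step 3: dP = 2 * 0.022 * 0.4695 / 73e-6 = 283.0 Pa
Step 4: Convert Pa to kPa (divide by 1000).
dP = 0.28 kPa


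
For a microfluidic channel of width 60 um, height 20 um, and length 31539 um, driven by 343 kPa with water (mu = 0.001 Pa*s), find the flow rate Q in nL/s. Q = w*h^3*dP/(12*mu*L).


Step 1: Convert all dimensions to SI (meters).
w = 60e-6 m, h = 20e-6 m, L = 31539e-6 m, dP = 343e3 Pa
Step 2: Q = w * h^3 * dP / (12 * mu * L)
Q = 60e-6 * (20e-6)^3 * 343e3 / (12 * 0.001 * 31539e-6) = 4.3501696e-10 m^3/s
Step 3: Convert Q from m^3/s to nL/s (1 m^3 = 1e12 nL, so multiply by 1e12).
Q = 435.017 nL/s


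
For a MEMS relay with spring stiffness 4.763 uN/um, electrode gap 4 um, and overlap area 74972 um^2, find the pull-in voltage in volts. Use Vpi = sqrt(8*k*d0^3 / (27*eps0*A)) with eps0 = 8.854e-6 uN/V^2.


Step 1: Compute numerator: 8 * k * d0^3 = 8 * 4.763 * 4^3 = 2438.656
Step 2: Compute denominator: 27 * eps0 * A = 27 * 8.854e-6 * 74972 = 17.922656
Step 3: Vpi = sqrt(2438.656 / 17.922656)
Vpi = 11.66 V


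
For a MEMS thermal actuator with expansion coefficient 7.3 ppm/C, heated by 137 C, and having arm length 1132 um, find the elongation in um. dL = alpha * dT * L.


Step 1: Convert CTE: alpha = 7.3 ppm/C = 7.3e-6 /C
Step 2: dL = 7.3e-6 * 137 * 1132
dL = 1.1321 um


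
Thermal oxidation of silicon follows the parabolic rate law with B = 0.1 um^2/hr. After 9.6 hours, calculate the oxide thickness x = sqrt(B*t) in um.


Step 1: Compute B*t = 0.1 * 9.6 = 0.96
Step 2: x = sqrt(0.96)
x = 0.98 um


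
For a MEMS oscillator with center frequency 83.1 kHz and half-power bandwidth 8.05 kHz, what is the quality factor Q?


Step 1: Q = f0 / bandwidth
Step 2: Q = 83.1 / 8.05
Q = 10.3


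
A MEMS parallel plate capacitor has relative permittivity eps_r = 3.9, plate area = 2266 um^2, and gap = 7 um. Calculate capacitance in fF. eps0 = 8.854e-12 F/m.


Step 1: Convert area to m^2: A = 2266e-12 m^2
Step 2: Convert gap to m: d = 7e-6 m
Step 3: C = eps0 * eps_r * A / d
C = 8.854e-12 * 3.9 * 2266e-12 / 7e-6
Step 4: Convert to fF (multiply by 1e15).
C = 11.18 fF


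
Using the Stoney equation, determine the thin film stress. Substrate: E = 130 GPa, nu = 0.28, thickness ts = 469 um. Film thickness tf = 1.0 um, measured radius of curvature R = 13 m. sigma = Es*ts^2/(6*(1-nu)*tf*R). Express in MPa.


Step 1: Compute numerator: Es * ts^2 = 130 * 469^2 = 28594930 (GPa*um^2)
Step 2: Compute denominator (R in um): 6*(1-nu)*tf*R = 6*0.72*1.0*13e6 = 56160000.0 (um^2)
Step 3: sigma (GPa) = 28594930 / 56160000.0 = 5.09169e-01 GPa
Step 4: Convert to MPa (x1000): sigma = 509.2 MPa


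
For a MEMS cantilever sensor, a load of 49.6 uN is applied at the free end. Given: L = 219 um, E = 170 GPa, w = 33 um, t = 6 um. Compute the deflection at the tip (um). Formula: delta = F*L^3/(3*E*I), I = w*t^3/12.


Step 1: Calculate the second moment of area.
I = w * t^3 / 12 = 33 * 6^3 / 12 = 594.0 um^4
Step 2: Convert E to consistent units (1 GPa = 1000 uN/um^2).
E = 170 GPa = 170000 uN/um^2
Step 3: Calculate tip deflection.
delta = F * L^3 / (3 * E * I)
delta = 49.6 * 219^3 / (3 * 170000 * 594.0)
delta = 1.7197 um


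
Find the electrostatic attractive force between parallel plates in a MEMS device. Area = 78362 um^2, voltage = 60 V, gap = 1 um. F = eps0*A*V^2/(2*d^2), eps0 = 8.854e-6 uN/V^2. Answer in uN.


Step 1: Identify parameters.
eps0 = 8.854e-6 uN/V^2, A = 78362 um^2, V = 60 V, d = 1 um
Step 2: Compute V^2 = 60^2 = 3600
Step 3: Compute d^2 = 1^2 = 1
Step 4: F = 0.5 * 8.854e-6 * 78362 * 3600 / 1
F = 1248.871 uN


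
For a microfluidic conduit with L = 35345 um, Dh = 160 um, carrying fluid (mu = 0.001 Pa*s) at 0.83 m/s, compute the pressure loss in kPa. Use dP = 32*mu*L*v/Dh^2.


Step 1: Convert to SI: L = 35345e-6 m, Dh = 160e-6 m
Step 2: dP = 32 * 0.001 * 35345e-6 * 0.83 / (160e-6)^2
Step 3: dP = 36670.44 Pa
Step 4: Convert to kPa: dP = 36.67 kPa


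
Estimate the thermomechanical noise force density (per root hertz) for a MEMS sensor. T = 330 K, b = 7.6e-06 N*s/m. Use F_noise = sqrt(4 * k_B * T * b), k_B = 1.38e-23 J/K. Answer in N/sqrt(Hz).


Step 1: Compute 4 * k_B * T * b
= 4 * 1.38e-23 * 330 * 7.6e-06
= 1.3844e-25 N^2/Hz
Step 2: F_noise = sqrt(1.3844e-25)
F_noise = 3.72e-13 N/sqrt(Hz)


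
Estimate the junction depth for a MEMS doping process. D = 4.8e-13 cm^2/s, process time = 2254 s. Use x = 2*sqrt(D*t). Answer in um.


Step 1: Compute D*t = 4.8e-13 * 2254 = 1.08192e-09 cm^2
Step 2: sqrt(D*t) = 3.2893e-05 cm
Step 3: x = 2 * 3.2893e-05 cm = 6.5786e-05 cm
Step 4: Convert to um (1 cm = 1e4 um): x = 0.658 um


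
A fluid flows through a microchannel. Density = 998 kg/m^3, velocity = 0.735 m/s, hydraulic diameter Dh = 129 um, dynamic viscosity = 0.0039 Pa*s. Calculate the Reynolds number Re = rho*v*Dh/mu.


Step 1: Convert Dh to meters: Dh = 129e-6 m
Step 2: Re = rho * v * Dh / mu
Re = 998 * 0.735 * 129e-6 / 0.0039
Re = 24.263


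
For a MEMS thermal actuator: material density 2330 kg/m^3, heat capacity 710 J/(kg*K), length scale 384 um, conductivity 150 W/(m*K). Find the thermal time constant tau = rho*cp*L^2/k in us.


Step 1: Convert L to m: L = 384e-6 m
Step 2: L^2 = (384e-6)^2 = 1.47456e-07 m^2
Step 3: tau = 2330 * 710 * 1.47456e-07 / 150 = 1.62624307e-03 s
Step 4: Convert to microseconds (multiply by 1e6).
tau = 1626.243 us


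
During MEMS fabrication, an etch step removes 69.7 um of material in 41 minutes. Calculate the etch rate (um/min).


Step 1: Etch rate = depth / time
Step 2: rate = 69.7 / 41
rate = 1.7 um/min


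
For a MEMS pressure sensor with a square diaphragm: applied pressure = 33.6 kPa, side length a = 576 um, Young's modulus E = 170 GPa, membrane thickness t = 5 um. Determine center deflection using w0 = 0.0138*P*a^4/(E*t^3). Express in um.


Step 1: Convert pressure to compatible units (E is in GPa, so P in GPa).
P = 33.6 kPa = 33.6e-6 GPa
Step 2: Compute numerator: 0.0138 * P * a^4.
a^4 = 576^4 = 110075314176
numerator = 0.0138 * 33.6e-6 * 110075314176 = 5.103972e+04
Step 3: Compute denominator: E * t^3 = 170 * 5^3 = 21250
Step 4: w0 = numerator / denominator = 5.103972e+04 / 21250 = 2.4019 um


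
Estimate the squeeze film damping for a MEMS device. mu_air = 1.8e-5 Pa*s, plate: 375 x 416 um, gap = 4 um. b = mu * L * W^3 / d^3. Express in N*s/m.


Step 1: Convert to SI.
L = 375e-6 m, W = 416e-6 m, d = 4e-6 m
Step 2: W^3 = (416e-6)^3 = 7.20e-11 m^3
Step 3: d^3 = (4e-6)^3 = 6.40e-17 m^3
Step 4: b = 1.8e-5 * 375e-6 * 7.20e-11 / 6.40e-17
b = 7.59e-03 N*s/m


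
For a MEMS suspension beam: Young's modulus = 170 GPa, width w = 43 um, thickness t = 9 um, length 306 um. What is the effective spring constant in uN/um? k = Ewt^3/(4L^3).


Step 1: Convert E to consistent units (1 GPa = 1000 uN/um^2).
E = 170 GPa = 170000 uN/um^2
Step 2: Compute t^3 = 9^3 = 729
Step 3: Compute L^3 = 306^3 = 28652616
Step 4: k = 170000 * 43 * 729 / (4 * 28652616)
k = 46.4965 uN/um


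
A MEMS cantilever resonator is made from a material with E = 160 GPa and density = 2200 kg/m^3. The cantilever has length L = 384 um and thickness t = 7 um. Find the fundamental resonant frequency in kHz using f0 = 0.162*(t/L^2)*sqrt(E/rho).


Step 1: Convert units to SI.
t_SI = 7e-6 m, L_SI = 384e-6 m
Step 2: Calculate sqrt(E/rho).
sqrt(160e9 / 2200) = 8528.03 m/s
Step 3: Compute f0.
f0 = 0.162 * 7e-6 / (384e-6)^2 * 8528.03 = 65584.2 Hz = 65.58 kHz


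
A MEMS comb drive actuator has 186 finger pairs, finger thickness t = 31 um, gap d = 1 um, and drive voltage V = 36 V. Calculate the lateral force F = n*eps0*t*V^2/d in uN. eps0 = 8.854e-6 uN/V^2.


Step 1: Parameters: n=186, eps0=8.854e-6 uN/V^2, t=31 um, V=36 V, d=1 um
Step 2: V^2 = 1296
Step 3: F = 186 * 8.854e-6 * 31 * 1296 / 1
F = 66.164 uN


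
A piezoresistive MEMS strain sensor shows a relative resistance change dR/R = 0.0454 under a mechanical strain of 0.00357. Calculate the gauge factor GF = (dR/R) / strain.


Step 1: Identify values.
dR/R = 0.0454, strain = 0.00357
Step 2: GF = (dR/R) / strain = 0.0454 / 0.00357
GF = 12.7


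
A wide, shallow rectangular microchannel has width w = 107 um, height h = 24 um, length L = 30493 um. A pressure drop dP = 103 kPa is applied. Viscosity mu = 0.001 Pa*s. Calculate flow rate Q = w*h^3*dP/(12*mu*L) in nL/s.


Step 1: Convert all dimensions to SI (meters).
w = 107e-6 m, h = 24e-6 m, L = 30493e-6 m, dP = 103e3 Pa
Step 2: Q = w * h^3 * dP / (12 * mu * L)
Q = 107e-6 * (24e-6)^3 * 103e3 / (12 * 0.001 * 30493e-6) = 4.1636415e-10 m^3/s
Step 3: Convert Q from m^3/s to nL/s (1 m^3 = 1e12 nL, so multiply by 1e12).
Q = 416.364 nL/s


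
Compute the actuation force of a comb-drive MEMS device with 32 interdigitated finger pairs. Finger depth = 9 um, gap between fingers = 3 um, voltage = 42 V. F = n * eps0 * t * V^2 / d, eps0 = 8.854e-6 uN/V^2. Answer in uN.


Step 1: Parameters: n=32, eps0=8.854e-6 uN/V^2, t=9 um, V=42 V, d=3 um
Step 2: V^2 = 1764
Step 3: F = 32 * 8.854e-6 * 9 * 1764 / 3
F = 1.499 uN


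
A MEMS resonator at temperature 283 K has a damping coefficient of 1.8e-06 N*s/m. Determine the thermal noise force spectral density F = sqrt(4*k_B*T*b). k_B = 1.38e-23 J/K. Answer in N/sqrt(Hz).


Step 1: Compute 4 * k_B * T * b
= 4 * 1.38e-23 * 283 * 1.8e-06
= 2.8119e-26 N^2/Hz
Step 2: F_noise = sqrt(2.8119e-26)
F_noise = 1.68e-13 N/sqrt(Hz)


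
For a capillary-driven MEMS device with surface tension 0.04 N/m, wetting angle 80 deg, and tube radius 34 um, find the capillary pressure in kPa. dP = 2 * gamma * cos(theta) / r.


Step 1: cos(80 deg) = 0.1736
Step 2: Convert r to m: r = 34e-6 m
Step 3: dP = 2 * 0.04 * 0.1736 / 34e-6 = 408.5 Pa
Step 4: Convert Pa to kPa (divide by 1000).
dP = 0.41 kPa


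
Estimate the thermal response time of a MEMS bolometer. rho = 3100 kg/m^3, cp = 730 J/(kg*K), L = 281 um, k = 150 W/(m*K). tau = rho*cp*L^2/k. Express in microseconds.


Step 1: Convert L to m: L = 281e-6 m
Step 2: L^2 = (281e-6)^2 = 7.8961e-08 m^2
Step 3: tau = 3100 * 730 * 7.8961e-08 / 150 = 1.19125829e-03 s
Step 4: Convert to microseconds (multiply by 1e6).
tau = 1191.258 us


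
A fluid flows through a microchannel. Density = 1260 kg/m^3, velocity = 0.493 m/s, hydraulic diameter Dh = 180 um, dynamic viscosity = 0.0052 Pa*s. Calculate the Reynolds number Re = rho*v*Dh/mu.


Step 1: Convert Dh to meters: Dh = 180e-6 m
Step 2: Re = rho * v * Dh / mu
Re = 1260 * 0.493 * 180e-6 / 0.0052
Re = 21.502


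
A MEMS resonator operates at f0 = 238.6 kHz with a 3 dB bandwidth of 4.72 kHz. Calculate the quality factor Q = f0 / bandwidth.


Step 1: Q = f0 / bandwidth
Step 2: Q = 238.6 / 4.72
Q = 50.6


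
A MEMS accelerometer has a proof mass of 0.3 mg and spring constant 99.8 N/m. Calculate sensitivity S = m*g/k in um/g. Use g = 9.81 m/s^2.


Step 1: Convert mass: m = 0.3 mg = 3.00e-07 kg
Step 2: S = m * g / k = 3.00e-07 * 9.81 / 99.8
Step 3: S = 2.95e-08 m/g
Step 4: Convert to um/g: S = 0.029 um/g


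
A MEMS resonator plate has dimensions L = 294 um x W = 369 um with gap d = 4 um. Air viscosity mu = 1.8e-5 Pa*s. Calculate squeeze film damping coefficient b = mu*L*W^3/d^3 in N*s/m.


Step 1: Convert to SI.
L = 294e-6 m, W = 369e-6 m, d = 4e-6 m
Step 2: W^3 = (369e-6)^3 = 5.02e-11 m^3
Step 3: d^3 = (4e-6)^3 = 6.40e-17 m^3
Step 4: b = 1.8e-5 * 294e-6 * 5.02e-11 / 6.40e-17
b = 4.15e-03 N*s/m


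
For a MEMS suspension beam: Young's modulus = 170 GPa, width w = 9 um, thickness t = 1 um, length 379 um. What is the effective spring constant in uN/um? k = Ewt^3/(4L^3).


Step 1: Convert E to consistent units (1 GPa = 1000 uN/um^2).
E = 170 GPa = 170000 uN/um^2
Step 2: Compute t^3 = 1^3 = 1
Step 3: Compute L^3 = 379^3 = 54439939
Step 4: k = 170000 * 9 * 1 / (4 * 54439939)
k = 0.007 uN/um


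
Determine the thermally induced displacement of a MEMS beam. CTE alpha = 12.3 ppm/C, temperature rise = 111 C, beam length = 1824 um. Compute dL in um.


Step 1: Convert CTE: alpha = 12.3 ppm/C = 12.3e-6 /C
Step 2: dL = 12.3e-6 * 111 * 1824
dL = 2.4903 um


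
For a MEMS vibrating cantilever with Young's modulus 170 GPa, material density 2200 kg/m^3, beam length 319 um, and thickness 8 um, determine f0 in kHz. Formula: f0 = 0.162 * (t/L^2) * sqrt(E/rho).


Step 1: Convert units to SI.
t_SI = 8e-6 m, L_SI = 319e-6 m
Step 2: Calculate sqrt(E/rho).
sqrt(170e9 / 2200) = 8790.49 m/s
Step 3: Compute f0.
f0 = 0.162 * 8e-6 / (319e-6)^2 * 8790.49 = 111953.3 Hz = 111.95 kHz


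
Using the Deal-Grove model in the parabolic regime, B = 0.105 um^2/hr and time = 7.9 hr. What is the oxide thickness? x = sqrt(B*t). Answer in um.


Step 1: Compute B*t = 0.105 * 7.9 = 0.8295
Step 2: x = sqrt(0.8295)
x = 0.911 um


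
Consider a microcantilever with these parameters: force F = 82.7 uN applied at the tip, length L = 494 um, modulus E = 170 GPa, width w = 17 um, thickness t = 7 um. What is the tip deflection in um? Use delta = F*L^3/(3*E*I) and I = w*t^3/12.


Step 1: Calculate the second moment of area.
I = w * t^3 / 12 = 17 * 7^3 / 12 = 485.9167 um^4
Step 2: Convert E to consistent units (1 GPa = 1000 uN/um^2).
E = 170 GPa = 170000 uN/um^2
Step 3: Calculate tip deflection.
delta = F * L^3 / (3 * E * I)
delta = 82.7 * 494^3 / (3 * 170000 * 485.9167)
delta = 40.2304 um


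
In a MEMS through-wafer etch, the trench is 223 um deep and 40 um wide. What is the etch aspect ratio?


Step 1: AR = depth / width
Step 2: AR = 223 / 40
AR = 5.6


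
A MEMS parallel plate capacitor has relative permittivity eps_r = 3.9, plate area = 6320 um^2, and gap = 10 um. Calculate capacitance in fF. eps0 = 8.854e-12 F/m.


Step 1: Convert area to m^2: A = 6320e-12 m^2
Step 2: Convert gap to m: d = 10e-6 m
Step 3: C = eps0 * eps_r * A / d
C = 8.854e-12 * 3.9 * 6320e-12 / 10e-6
Step 4: Convert to fF (multiply by 1e15).
C = 21.82 fF


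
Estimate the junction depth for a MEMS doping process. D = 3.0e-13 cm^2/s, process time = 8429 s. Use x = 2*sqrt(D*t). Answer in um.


Step 1: Compute D*t = 3.0e-13 * 8429 = 2.5287e-09 cm^2
Step 2: sqrt(D*t) = 5.02862e-05 cm
Step 3: x = 2 * 5.02862e-05 cm = 1.005724e-04 cm
Step 4: Convert to um (1 cm = 1e4 um): x = 1.006 um


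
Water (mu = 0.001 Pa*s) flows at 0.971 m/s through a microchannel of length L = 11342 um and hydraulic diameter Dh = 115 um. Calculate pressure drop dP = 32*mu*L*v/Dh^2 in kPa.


Step 1: Convert to SI: L = 11342e-6 m, Dh = 115e-6 m
Step 2: dP = 32 * 0.001 * 11342e-6 * 0.971 / (115e-6)^2
Step 3: dP = 26647.91 Pa
Step 4: Convert to kPa: dP = 26.65 kPa


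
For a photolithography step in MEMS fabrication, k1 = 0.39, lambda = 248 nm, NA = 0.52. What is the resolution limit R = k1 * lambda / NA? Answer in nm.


Step 1: Identify values: k1 = 0.39, lambda = 248 nm, NA = 0.52
Step 2: R = k1 * lambda / NA
R = 0.39 * 248 / 0.52
R = 186.0 nm


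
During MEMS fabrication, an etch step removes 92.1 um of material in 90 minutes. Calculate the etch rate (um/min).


Step 1: Etch rate = depth / time
Step 2: rate = 92.1 / 90
rate = 1.023 um/min


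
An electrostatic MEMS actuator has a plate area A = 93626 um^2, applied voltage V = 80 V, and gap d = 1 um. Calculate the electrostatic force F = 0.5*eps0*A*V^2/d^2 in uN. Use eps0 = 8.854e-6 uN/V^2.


Step 1: Identify parameters.
eps0 = 8.854e-6 uN/V^2, A = 93626 um^2, V = 80 V, d = 1 um
Step 2: Compute V^2 = 80^2 = 6400
Step 3: Compute d^2 = 1^2 = 1
Step 4: F = 0.5 * 8.854e-6 * 93626 * 6400 / 1
F = 2652.687 uN


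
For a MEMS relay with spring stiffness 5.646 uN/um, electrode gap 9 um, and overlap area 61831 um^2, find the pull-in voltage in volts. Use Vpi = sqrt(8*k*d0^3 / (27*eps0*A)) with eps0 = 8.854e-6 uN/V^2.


Step 1: Compute numerator: 8 * k * d0^3 = 8 * 5.646 * 9^3 = 32927.472
Step 2: Compute denominator: 27 * eps0 * A = 27 * 8.854e-6 * 61831 = 14.781195
Step 3: Vpi = sqrt(32927.472 / 14.781195)
Vpi = 47.2 V


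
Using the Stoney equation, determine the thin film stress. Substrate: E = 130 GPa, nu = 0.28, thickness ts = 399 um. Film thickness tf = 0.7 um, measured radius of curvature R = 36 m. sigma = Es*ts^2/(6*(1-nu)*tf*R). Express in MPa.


Step 1: Compute numerator: Es * ts^2 = 130 * 399^2 = 20696130 (GPa*um^2)
Step 2: Compute denominator (R in um): 6*(1-nu)*tf*R = 6*0.72*0.7*36e6 = 108864000.0 (um^2)
Step 3: sigma (GPa) = 20696130 / 108864000.0 = 1.9011e-01 GPa
Step 4: Convert to MPa (x1000): sigma = 190.1 MPa


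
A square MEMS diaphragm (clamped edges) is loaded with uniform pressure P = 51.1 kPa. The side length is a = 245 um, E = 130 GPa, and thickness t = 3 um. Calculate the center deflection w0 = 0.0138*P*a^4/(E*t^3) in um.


Step 1: Convert pressure to compatible units (E is in GPa, so P in GPa).
P = 51.1 kPa = 51.1e-6 GPa
Step 2: Compute numerator: 0.0138 * P * a^4.
a^4 = 245^4 = 3603000625
numerator = 0.0138 * 51.1e-6 * 3603000625 = 2.54076e+03
Step 3: Compute denominator: E * t^3 = 130 * 3^3 = 3510
Step 4: w0 = numerator / denominator = 2.54076e+03 / 3510 = 0.7239 um


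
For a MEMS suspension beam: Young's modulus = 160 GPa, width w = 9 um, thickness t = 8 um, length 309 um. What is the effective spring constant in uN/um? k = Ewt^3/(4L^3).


Step 1: Convert E to consistent units (1 GPa = 1000 uN/um^2).
E = 160 GPa = 160000 uN/um^2
Step 2: Compute t^3 = 8^3 = 512
Step 3: Compute L^3 = 309^3 = 29503629
Step 4: k = 160000 * 9 * 512 / (4 * 29503629)
k = 6.2474 uN/um


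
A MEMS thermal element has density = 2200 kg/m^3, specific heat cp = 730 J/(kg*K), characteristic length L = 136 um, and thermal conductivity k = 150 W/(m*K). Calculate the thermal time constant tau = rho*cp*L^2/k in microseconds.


Step 1: Convert L to m: L = 136e-6 m
Step 2: L^2 = (136e-6)^2 = 1.8496e-08 m^2
Step 3: tau = 2200 * 730 * 1.8496e-08 / 150 = 1.9803051e-04 s
Step 4: Convert to microseconds (multiply by 1e6).
tau = 198.031 us


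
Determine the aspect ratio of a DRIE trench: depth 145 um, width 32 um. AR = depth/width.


Step 1: AR = depth / width
Step 2: AR = 145 / 32
AR = 4.5


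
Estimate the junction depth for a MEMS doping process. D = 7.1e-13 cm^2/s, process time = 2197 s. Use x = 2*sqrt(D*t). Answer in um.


Step 1: Compute D*t = 7.1e-13 * 2197 = 1.55987e-09 cm^2
Step 2: sqrt(D*t) = 3.95e-05 cm
Step 3: x = 2 * 3.95e-05 cm = 7.9e-05 cm
Step 4: Convert to um (1 cm = 1e4 um): x = 0.79 um


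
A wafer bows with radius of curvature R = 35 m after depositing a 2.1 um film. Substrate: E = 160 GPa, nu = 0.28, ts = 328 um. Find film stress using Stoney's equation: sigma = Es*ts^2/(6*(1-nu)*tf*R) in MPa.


Step 1: Compute numerator: Es * ts^2 = 160 * 328^2 = 17213440 (GPa*um^2)
Step 2: Compute denominator (R in um): 6*(1-nu)*tf*R = 6*0.72*2.1*35e6 = 317520000.0 (um^2)
Step 3: sigma (GPa) = 17213440 / 317520000.0 = 5.4212e-02 GPa
Step 4: Convert to MPa (x1000): sigma = 54.2 MPa


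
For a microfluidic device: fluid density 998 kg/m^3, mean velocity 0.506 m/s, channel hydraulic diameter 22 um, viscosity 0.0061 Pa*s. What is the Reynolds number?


Step 1: Convert Dh to meters: Dh = 22e-6 m
Step 2: Re = rho * v * Dh / mu
Re = 998 * 0.506 * 22e-6 / 0.0061
Re = 1.821


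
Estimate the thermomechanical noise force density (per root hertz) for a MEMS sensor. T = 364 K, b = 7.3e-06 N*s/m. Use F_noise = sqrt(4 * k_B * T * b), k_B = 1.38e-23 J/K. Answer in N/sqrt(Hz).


Step 1: Compute 4 * k_B * T * b
= 4 * 1.38e-23 * 364 * 7.3e-06
= 1.4668e-25 N^2/Hz
Step 2: F_noise = sqrt(1.4668e-25)
F_noise = 3.83e-13 N/sqrt(Hz)


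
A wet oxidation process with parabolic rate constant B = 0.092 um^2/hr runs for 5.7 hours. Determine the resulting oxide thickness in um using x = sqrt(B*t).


Step 1: Compute B*t = 0.092 * 5.7 = 0.5244
Step 2: x = sqrt(0.5244)
x = 0.724 um


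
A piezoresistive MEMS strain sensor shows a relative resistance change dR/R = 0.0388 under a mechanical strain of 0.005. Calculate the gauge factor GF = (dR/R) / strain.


Step 1: Identify values.
dR/R = 0.0388, strain = 0.005
Step 2: GF = (dR/R) / strain = 0.0388 / 0.005
GF = 7.8


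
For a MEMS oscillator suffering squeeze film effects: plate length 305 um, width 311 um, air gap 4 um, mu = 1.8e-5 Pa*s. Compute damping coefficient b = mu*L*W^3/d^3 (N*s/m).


Step 1: Convert to SI.
L = 305e-6 m, W = 311e-6 m, d = 4e-6 m
Step 2: W^3 = (311e-6)^3 = 3.01e-11 m^3
Step 3: d^3 = (4e-6)^3 = 6.40e-17 m^3
Step 4: b = 1.8e-5 * 305e-6 * 3.01e-11 / 6.40e-17
b = 2.58e-03 N*s/m


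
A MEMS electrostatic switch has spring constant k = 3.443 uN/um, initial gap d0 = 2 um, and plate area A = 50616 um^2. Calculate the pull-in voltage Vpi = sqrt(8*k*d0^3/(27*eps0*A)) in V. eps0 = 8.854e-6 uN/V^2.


Step 1: Compute numerator: 8 * k * d0^3 = 8 * 3.443 * 2^3 = 220.352
Step 2: Compute denominator: 27 * eps0 * A = 27 * 8.854e-6 * 50616 = 12.10016
Step 3: Vpi = sqrt(220.352 / 12.10016)
Vpi = 4.27 V


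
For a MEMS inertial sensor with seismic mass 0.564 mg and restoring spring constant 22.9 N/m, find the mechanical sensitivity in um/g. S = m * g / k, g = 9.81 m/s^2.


Step 1: Convert mass: m = 0.564 mg = 5.64e-07 kg
Step 2: S = m * g / k = 5.64e-07 * 9.81 / 22.9
Step 3: S = 2.42e-07 m/g
Step 4: Convert to um/g: S = 0.242 um/g


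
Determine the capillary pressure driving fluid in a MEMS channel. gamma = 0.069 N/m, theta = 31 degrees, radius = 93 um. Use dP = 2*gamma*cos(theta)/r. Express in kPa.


Step 1: cos(31 deg) = 0.8572
Step 2: Convert r to m: r = 93e-6 m
Step 3: dP = 2 * 0.069 * 0.8572 / 93e-6 = 1272.0 Pa
Step 4: Convert Pa to kPa (divide by 1000).
dP = 1.27 kPa


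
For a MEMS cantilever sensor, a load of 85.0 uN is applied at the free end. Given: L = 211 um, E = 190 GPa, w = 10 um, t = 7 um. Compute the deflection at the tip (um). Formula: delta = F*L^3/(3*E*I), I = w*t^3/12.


Step 1: Calculate the second moment of area.
I = w * t^3 / 12 = 10 * 7^3 / 12 = 285.8333 um^4
Step 2: Convert E to consistent units (1 GPa = 1000 uN/um^2).
E = 190 GPa = 190000 uN/um^2
Step 3: Calculate tip deflection.
delta = F * L^3 / (3 * E * I)
delta = 85.0 * 211^3 / (3 * 190000 * 285.8333)
delta = 4.9009 um


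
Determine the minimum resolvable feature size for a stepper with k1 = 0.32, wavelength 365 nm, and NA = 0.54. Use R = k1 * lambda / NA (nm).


Step 1: Identify values: k1 = 0.32, lambda = 365 nm, NA = 0.54
Step 2: R = k1 * lambda / NA
R = 0.32 * 365 / 0.54
R = 216.3 nm


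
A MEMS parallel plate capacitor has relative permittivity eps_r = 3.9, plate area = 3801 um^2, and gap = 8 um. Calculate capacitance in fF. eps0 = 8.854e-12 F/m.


Step 1: Convert area to m^2: A = 3801e-12 m^2
Step 2: Convert gap to m: d = 8e-6 m
Step 3: C = eps0 * eps_r * A / d
C = 8.854e-12 * 3.9 * 3801e-12 / 8e-6
Step 4: Convert to fF (multiply by 1e15).
C = 16.41 fF


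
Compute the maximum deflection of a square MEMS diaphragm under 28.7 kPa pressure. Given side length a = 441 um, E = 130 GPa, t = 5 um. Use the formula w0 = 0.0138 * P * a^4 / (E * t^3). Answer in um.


Step 1: Convert pressure to compatible units (E is in GPa, so P in GPa).
P = 28.7 kPa = 28.7e-6 GPa
Step 2: Compute numerator: 0.0138 * P * a^4.
a^4 = 441^4 = 37822859361
numerator = 0.0138 * 28.7e-6 * 37822859361 = 1.49801e+04
Step 3: Compute denominator: E * t^3 = 130 * 5^3 = 16250
Step 4: w0 = numerator / denominator = 1.49801e+04 / 16250 = 0.9219 um


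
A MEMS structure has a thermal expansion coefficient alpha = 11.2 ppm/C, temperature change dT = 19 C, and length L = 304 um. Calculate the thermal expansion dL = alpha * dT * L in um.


Step 1: Convert CTE: alpha = 11.2 ppm/C = 11.2e-6 /C
Step 2: dL = 11.2e-6 * 19 * 304
dL = 0.0647 um


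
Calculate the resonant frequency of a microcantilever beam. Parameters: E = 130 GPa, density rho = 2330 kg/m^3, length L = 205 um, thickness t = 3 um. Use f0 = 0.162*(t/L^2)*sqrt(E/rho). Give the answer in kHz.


Step 1: Convert units to SI.
t_SI = 3e-6 m, L_SI = 205e-6 m
Step 2: Calculate sqrt(E/rho).
sqrt(130e9 / 2330) = 7469.54 m/s
Step 3: Compute f0.
f0 = 0.162 * 3e-6 / (205e-6)^2 * 7469.54 = 86381.8 Hz = 86.38 kHz


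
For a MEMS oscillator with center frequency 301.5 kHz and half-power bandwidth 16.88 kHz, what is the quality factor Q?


Step 1: Q = f0 / bandwidth
Step 2: Q = 301.5 / 16.88
Q = 17.9


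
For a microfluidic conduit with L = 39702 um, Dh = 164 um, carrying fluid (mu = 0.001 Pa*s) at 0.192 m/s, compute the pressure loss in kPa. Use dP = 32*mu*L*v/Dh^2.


Step 1: Convert to SI: L = 39702e-6 m, Dh = 164e-6 m
Step 2: dP = 32 * 0.001 * 39702e-6 * 0.192 / (164e-6)^2
Step 3: dP = 9069.34 Pa
Step 4: Convert to kPa: dP = 9.07 kPa


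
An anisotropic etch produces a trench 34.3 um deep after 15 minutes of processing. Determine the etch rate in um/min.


Step 1: Etch rate = depth / time
Step 2: rate = 34.3 / 15
rate = 2.287 um/min


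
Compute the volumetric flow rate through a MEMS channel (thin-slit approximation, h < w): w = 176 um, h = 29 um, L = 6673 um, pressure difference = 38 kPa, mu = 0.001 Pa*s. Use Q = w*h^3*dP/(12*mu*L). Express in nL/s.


Step 1: Convert all dimensions to SI (meters).
w = 176e-6 m, h = 29e-6 m, L = 6673e-6 m, dP = 38e3 Pa
Step 2: Q = w * h^3 * dP / (12 * mu * L)
Q = 176e-6 * (29e-6)^3 * 38e3 / (12 * 0.001 * 6673e-6) = 2.03698526e-09 m^3/s
Step 3: Convert Q from m^3/s to nL/s (1 m^3 = 1e12 nL, so multiply by 1e12).
Q = 2036.985 nL/s


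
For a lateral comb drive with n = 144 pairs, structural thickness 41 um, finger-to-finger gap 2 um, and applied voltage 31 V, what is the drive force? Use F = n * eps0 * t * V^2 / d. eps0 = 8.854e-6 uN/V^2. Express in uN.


Step 1: Parameters: n=144, eps0=8.854e-6 uN/V^2, t=41 um, V=31 V, d=2 um
Step 2: V^2 = 961
Step 3: F = 144 * 8.854e-6 * 41 * 961 / 2
F = 25.118 uN


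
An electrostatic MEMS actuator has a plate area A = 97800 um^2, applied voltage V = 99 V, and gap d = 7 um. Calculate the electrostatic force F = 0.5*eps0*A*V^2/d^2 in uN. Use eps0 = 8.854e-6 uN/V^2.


Step 1: Identify parameters.
eps0 = 8.854e-6 uN/V^2, A = 97800 um^2, V = 99 V, d = 7 um
Step 2: Compute V^2 = 99^2 = 9801
Step 3: Compute d^2 = 7^2 = 49
Step 4: F = 0.5 * 8.854e-6 * 97800 * 9801 / 49
F = 86.601 uN


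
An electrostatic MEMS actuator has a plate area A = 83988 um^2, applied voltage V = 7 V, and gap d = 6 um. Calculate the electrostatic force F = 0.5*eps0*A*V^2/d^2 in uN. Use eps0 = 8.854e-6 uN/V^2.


Step 1: Identify parameters.
eps0 = 8.854e-6 uN/V^2, A = 83988 um^2, V = 7 V, d = 6 um
Step 2: Compute V^2 = 7^2 = 49
Step 3: Compute d^2 = 6^2 = 36
Step 4: F = 0.5 * 8.854e-6 * 83988 * 49 / 36
F = 0.506 uN


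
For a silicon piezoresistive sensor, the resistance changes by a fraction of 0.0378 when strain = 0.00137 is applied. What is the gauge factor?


Step 1: Identify values.
dR/R = 0.0378, strain = 0.00137
Step 2: GF = (dR/R) / strain = 0.0378 / 0.00137
GF = 27.6


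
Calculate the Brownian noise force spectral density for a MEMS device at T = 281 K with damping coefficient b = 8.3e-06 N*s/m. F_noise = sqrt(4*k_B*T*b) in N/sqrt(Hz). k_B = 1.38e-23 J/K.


Step 1: Compute 4 * k_B * T * b
= 4 * 1.38e-23 * 281 * 8.3e-06
= 1.2874e-25 N^2/Hz
Step 2: F_noise = sqrt(1.2874e-25)
F_noise = 3.59e-13 N/sqrt(Hz)


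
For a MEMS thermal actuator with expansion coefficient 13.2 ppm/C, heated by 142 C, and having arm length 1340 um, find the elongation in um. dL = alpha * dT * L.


Step 1: Convert CTE: alpha = 13.2 ppm/C = 13.2e-6 /C
Step 2: dL = 13.2e-6 * 142 * 1340
dL = 2.5117 um


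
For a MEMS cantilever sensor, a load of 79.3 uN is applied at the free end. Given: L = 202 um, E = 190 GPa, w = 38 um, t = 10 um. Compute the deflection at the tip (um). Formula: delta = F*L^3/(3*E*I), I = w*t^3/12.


Step 1: Calculate the second moment of area.
I = w * t^3 / 12 = 38 * 10^3 / 12 = 3166.6667 um^4
Step 2: Convert E to consistent units (1 GPa = 1000 uN/um^2).
E = 190 GPa = 190000 uN/um^2
Step 3: Calculate tip deflection.
delta = F * L^3 / (3 * E * I)
delta = 79.3 * 202^3 / (3 * 190000 * 3166.6667)
delta = 0.3621 um


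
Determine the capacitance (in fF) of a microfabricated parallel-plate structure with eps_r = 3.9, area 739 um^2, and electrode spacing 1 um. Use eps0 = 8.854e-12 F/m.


Step 1: Convert area to m^2: A = 739e-12 m^2
Step 2: Convert gap to m: d = 1e-6 m
Step 3: C = eps0 * eps_r * A / d
C = 8.854e-12 * 3.9 * 739e-12 / 1e-6
Step 4: Convert to fF (multiply by 1e15).
C = 25.52 fF


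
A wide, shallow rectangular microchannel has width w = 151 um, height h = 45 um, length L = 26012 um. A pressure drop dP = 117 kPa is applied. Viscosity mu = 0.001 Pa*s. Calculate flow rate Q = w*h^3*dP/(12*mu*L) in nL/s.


Step 1: Convert all dimensions to SI (meters).
w = 151e-6 m, h = 45e-6 m, L = 26012e-6 m, dP = 117e3 Pa
Step 2: Q = w * h^3 * dP / (12 * mu * L)
Q = 151e-6 * (45e-6)^3 * 117e3 / (12 * 0.001 * 26012e-6) = 5.15757271e-09 m^3/s
Step 3: Convert Q from m^3/s to nL/s (1 m^3 = 1e12 nL, so multiply by 1e12).
Q = 5157.573 nL/s


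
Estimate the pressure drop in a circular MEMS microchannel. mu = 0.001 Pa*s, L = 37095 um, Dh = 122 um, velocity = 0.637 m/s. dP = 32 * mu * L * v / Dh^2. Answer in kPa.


Step 1: Convert to SI: L = 37095e-6 m, Dh = 122e-6 m
Step 2: dP = 32 * 0.001 * 37095e-6 * 0.637 / (122e-6)^2
Step 3: dP = 50802.50 Pa
Step 4: Convert to kPa: dP = 50.8 kPa


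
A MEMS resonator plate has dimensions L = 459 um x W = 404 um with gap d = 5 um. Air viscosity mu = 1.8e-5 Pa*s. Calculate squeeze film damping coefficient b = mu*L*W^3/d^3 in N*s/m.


Step 1: Convert to SI.
L = 459e-6 m, W = 404e-6 m, d = 5e-6 m
Step 2: W^3 = (404e-6)^3 = 6.59e-11 m^3
Step 3: d^3 = (5e-6)^3 = 1.25e-16 m^3
Step 4: b = 1.8e-5 * 459e-6 * 6.59e-11 / 1.25e-16
b = 4.36e-03 N*s/m


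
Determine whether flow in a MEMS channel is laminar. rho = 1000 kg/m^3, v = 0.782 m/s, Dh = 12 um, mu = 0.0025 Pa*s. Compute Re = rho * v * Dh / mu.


Step 1: Convert Dh to meters: Dh = 12e-6 m
Step 2: Re = rho * v * Dh / mu
Re = 1000 * 0.782 * 12e-6 / 0.0025
Re = 3.754
Since Re = 3.754 is below ~2300, the flow is laminar.
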